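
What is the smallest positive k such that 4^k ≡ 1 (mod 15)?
Powers of 4 mod 15: 4^1≡4, 4^2≡1. Order = 2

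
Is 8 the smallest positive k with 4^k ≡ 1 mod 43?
Powers of 4 mod 43: 4^1≡4, 4^2≡16, 4^3≡21, 4^4≡41, 4^5≡35, 4^6≡11, 4^7≡1. Already 4^7≡1, so the order is 7 < 8. No, the actual order is 7.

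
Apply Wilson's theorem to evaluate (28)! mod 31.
(30)! = (28)! × (29) × (30) ≡ -1 (mod 31). So (28)! ≡ -1 × [(30)(29)]^(-1) ≡ 15 (mod 31)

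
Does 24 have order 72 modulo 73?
24^{12} ≡ 1 mod 73 and 12 < 72, so ord_73(24) = 12 ≠ 72 and 24 is not a primitive root.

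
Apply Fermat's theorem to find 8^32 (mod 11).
By Fermat: 8^{10} ≡ 1 (mod 11). 32 = 3×10 + 2. So 8^{32} ≡ 8^{2} ≡ 9 (mod 11)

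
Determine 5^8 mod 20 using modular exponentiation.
By repeated squaring mod 20: 5^{1}≡5, 5^{2}≡5, 5^{4}≡5, 5^{8}≡5. So 5^{8} ≡ 5 mod 20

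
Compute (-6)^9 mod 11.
By repeated squaring (mod 11): (-6)^{1}≡5, (-6)^{2}≡3, (-6)^{4}≡9, (-6)^{8}≡4. Then (-6)^{9} = (-6)^{8+1} ≡ 4 × 5 ≡ 9 (mod 11)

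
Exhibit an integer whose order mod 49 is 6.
19 has order 6 mod 49 since 19^{6} ≡ 1 mod 49 and no smaller power works.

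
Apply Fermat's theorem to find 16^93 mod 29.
By Fermat: 16^{28} ≡ 1 mod 29. 93 = 3×28 + 9. So 16^{93} ≡ 16^{9} ≡ 24 mod 29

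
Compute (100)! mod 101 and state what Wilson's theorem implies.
(100)! mod 101 = 100. Since this equals -1 mod 101, Wilson confirms 101 is prime.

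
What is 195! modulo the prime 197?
(196)! = (195)! × (196) ≡ -1 (mod 197). So (195)! ≡ -1 × (196)^(-1) ≡ (-1)×(-1) = 1 (mod 197)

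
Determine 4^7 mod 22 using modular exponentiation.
By repeated squaring (mod 22): 4^{1}≡4, 4^{2}≡16, 4^{4}≡14. Then 4^{7} = 4^{4+2+1} ≡ 14 × 16 × 4 ≡ 16 (mod 22)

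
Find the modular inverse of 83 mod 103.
Since 103 is prime, by Fermat 83^(-1) ≡ 83^{101} ≡ 36 (mod 103). Verify: 83 × 36 = 2988 ≡ 1 (mod 103)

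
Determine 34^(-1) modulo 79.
Since 79 is prime, by Fermat 34^(-1) ≡ 34^{77} ≡ 7 mod 79. Verify: 34 × 7 = 238 ≡ 1 mod 79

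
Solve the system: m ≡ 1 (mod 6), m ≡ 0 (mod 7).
M = 6 × 7 = 42. M₁ = 7, y₁ ≡ 1 (mod 6). M₂ = 6, y₂ ≡ 6 (mod 7). m = 1×7×1 + 0×6×6 ≡ 7 (mod 42)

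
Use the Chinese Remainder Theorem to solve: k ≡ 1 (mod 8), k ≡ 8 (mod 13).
M = 8 × 13 = 104. M₁ = 13, y₁ ≡ 5 (mod 8). M₂ = 8, y₂ ≡ 5 (mod 13). k = 1×13×5 + 8×8×5 ≡ 73 (mod 104)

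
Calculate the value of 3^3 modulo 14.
3^{3} = 27 ≡ 13 (mod 14)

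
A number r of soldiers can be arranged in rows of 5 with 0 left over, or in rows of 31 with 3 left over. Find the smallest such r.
M = 5 × 31 = 155. M₁ = 31, y₁ ≡ 1 mod 5. M₂ = 5, y₂ ≡ 25 mod 31. r = 0×31×1 + 3×5×25 ≡ 65 mod 155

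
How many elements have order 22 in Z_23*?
There are φ(23-1) = φ(22) = 10 primitive roots modulo 23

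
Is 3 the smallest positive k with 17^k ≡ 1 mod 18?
Powers of 17 mod 18: 17^1≡17, 17^2≡1. Already 17^2≡1, so the order is 2 < 3. No, the actual order is 2.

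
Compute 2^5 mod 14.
By repeated squaring mod 14: 2^{1}≡2, 2^{2}≡4, 2^{4}≡2. Then 2^{5} = 2^{4+1} ≡ 2 × 2 ≡ 4 mod 14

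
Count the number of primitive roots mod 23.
A prime p has φ(p-1) primitive roots; here φ(22) = 10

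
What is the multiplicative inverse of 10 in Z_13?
Since 13 is prime, by Fermat 10^(-1) ≡ 10^{11} ≡ 4 (mod 13). Verify: 10 × 4 = 40 ≡ 1 (mod 13)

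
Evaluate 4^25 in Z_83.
By repeated squaring (mod 83): 4^{1}≡4, 4^{2}≡16, 4^{4}≡7, 4^{8}≡49, 4^{16}≡77. Then 4^{25} = 4^{16+8+1} ≡ 77 × 49 × 4 ≡ 69 (mod 83)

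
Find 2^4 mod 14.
2^{4} = 16 ≡ 2 mod 14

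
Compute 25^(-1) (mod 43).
Since 43 is prime, by Fermat 25^(-1) ≡ 25^{41} ≡ 31 (mod 43). Verify: 25 × 31 = 775 ≡ 1 (mod 43)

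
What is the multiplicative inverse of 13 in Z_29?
Since 29 is prime, by Fermat 13^(-1) ≡ 13^{27} ≡ 9 mod 29. Verify: 13 × 9 = 117 ≡ 1 mod 29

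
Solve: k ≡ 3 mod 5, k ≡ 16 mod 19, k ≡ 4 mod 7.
M = 5 × 19 × 7 = 665. M₁ = 133, y₁ ≡ 2 mod 5. M₂ = 35, y₂ ≡ 6 mod 19. M₃ = 95, y₃ ≡ 2 mod 7. k = 3×133×2 + 16×35×6 + 4×95×2 ≡ 263 mod 665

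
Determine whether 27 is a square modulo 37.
By Euler's criterion: 27^{18} ≡ 1 (mod 37). Since this equals 1, 27 is a QR.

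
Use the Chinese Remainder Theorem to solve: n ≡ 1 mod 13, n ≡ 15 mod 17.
M = 13 × 17 = 221. M₁ = 17, y₁ ≡ 10 mod 13. M₂ = 13, y₂ ≡ 4 mod 17. n = 1×17×10 + 15×13×4 ≡ 66 mod 221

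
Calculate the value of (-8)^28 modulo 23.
Using Fermat: (-8)^{22} ≡ 1 (mod 23). 28 ≡ 6 (mod 22). So (-8)^{28} ≡ (-8)^{6} ≡ 13 (mod 23)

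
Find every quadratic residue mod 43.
Quadratic residues modulo 43: {1, 4, 6, 9, 10, 11, 13, 14, 15, 16, 17, 21, 23, 24, 25, 31, 35, 36, 38, 40, 41}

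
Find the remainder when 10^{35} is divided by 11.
By Fermat: 10^{10} ≡ 1 mod 11. 35 = 3×10 + 5. So 10^{35} ≡ 10^{5} ≡ 10 mod 11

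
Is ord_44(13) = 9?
Powers of 13 mod 44: 13^1≡13, 13^2≡37, 13^3≡41, 13^4≡5, 13^5≡21, 13^6≡9, 13^7≡29, 13^8≡25, 13^9≡17, 13^10≡1. 13^9≡17≢1, so ord ≠ 9. No, the actual order is 10.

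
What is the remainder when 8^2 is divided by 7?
8^{2} = 64 ≡ 1 mod 7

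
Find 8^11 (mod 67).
By repeated squaring (mod 67): 8^{1}≡8, 8^{2}≡64, 8^{4}≡9, 8^{8}≡14. Then 8^{11} = 8^{8+2+1} ≡ 14 × 64 × 8 ≡ 66 (mod 67)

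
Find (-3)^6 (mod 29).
By repeated squaring (mod 29): (-3)^{1}≡26, (-3)^{2}≡9, (-3)^{4}≡23. Then (-3)^{6} = (-3)^{4+2} ≡ 23 × 9 ≡ 4 (mod 29)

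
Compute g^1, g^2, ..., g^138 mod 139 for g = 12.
12^1, 12^2, ..., 12^{138} mod 139: [12, 5, 60, 25, 22, 125, 110, 69, 133, 67, 109, 57, 128, 7, 84, 35, 3, 36, 15, 41, 75, 66, 97, 52, 68, 121, 62, 49, 32, 106, 21, 113, 105, 9, 108, 45, 123, 86, 59, 13, 17, 65, 85, 47, 8, 96, 40, 63, 61, 37, 27, 46, 135, 91, 119, 38, 39, 51, 56, 116, 2, 24, 10, 120, 50, 44, 111, 81, 138, 127, 134, 79, 114, 117, 14, 29, 70, 6, 72, 30, 82, 11, 132, 55, 104, 136, 103, 124, 98, 64, 73, 42, 87, 71, 18, 77, 90, 107, 33, 118, 26, 34, 130, 31, 94, 16, 53, 80, 126, 122, 74, 54, 92, 131, 43, 99, 76, 78, 102, 112, 93, 4, 48, 20, 101, 100, 88, 83, 23, 137, 115, 129, 19, 89, 95, 28, 58, 1]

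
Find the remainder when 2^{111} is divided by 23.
By Fermat: 2^{22} ≡ 1 mod 23. 111 = 5×22 + 1. So 2^{111} ≡ 2^{1} ≡ 2 mod 23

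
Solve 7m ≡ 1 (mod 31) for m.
Since 31 is prime, by Fermat 7^(-1) ≡ 7^{29} ≡ 9 (mod 31). Verify: 7 × 9 = 63 ≡ 1 (mod 31)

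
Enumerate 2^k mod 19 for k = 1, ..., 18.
2^1, 2^2, ..., 2^{18} mod 19: [2, 4, 8, 16, 13, 7, 14, 9, 18, 17, 15, 11, 3, 6, 12, 5, 10, 1]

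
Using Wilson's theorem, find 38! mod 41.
(40)! = (38)! × (39) × (40) ≡ -1 (mod 41). So (38)! ≡ -1 × [(40)(39)]^(-1) ≡ 20 (mod 41)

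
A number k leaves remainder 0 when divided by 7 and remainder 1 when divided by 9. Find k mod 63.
M = 7 × 9 = 63. M₁ = 9, y₁ ≡ 4 mod 7. M₂ = 7, y₂ ≡ 4 mod 9. k = 0×9×4 + 1×7×4 ≡ 28 mod 63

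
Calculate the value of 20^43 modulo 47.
By repeated squaring (mod 47): 20^{1}≡20, 20^{2}≡24, 20^{4}≡12, 20^{8}≡3, 20^{16}≡9, 20^{32}≡34. Then 20^{43} = 20^{32+8+2+1} ≡ 34 × 3 × 24 × 20 ≡ 33 (mod 47)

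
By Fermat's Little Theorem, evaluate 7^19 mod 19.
By Fermat: 7^{18} ≡ 1 mod 19. So 7^{19} = 7^{18} · 7^{1} ≡ 7^{1} ≡ 7 mod 19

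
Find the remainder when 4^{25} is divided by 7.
By Fermat: 4^{6} ≡ 1 (mod 7). 25 = 4×6 + 1. So 4^{25} ≡ 4^{1} ≡ 4 (mod 7)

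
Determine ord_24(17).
Powers of 17 mod 24: 17^1≡17, 17^2≡1. So the order of 17 is 2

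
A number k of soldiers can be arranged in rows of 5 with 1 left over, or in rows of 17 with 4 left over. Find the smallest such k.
M = 5 × 17 = 85. M₁ = 17, y₁ ≡ 3 (mod 5). M₂ = 5, y₂ ≡ 7 (mod 17). k = 1×17×3 + 4×5×7 ≡ 21 (mod 85)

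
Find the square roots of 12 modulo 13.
The square roots of 12 mod 13 are 8 and 5. Verify: 8² = 64 ≡ 12 (mod 13)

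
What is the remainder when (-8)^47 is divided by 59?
By repeated squaring (mod 59): (-8)^{1}≡51, (-8)^{2}≡5, (-8)^{4}≡25, (-8)^{8}≡35, (-8)^{16}≡45, (-8)^{32}≡19. Then (-8)^{47} = (-8)^{32+8+4+2+1} ≡ 19 × 35 × 25 × 5 × 51 ≡ 48 (mod 59)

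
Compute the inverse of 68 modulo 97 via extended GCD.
Extended GCD: 68(10) + 97(-7) = 1. So 68^(-1) ≡ 10 mod 97. Verify: 68 × 10 = 680 ≡ 1 mod 97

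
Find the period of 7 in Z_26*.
Powers of 7 mod 26: 7^1≡7, 7^2≡23, 7^3≡5, 7^4≡9, 7^5≡11, 7^6≡25, 7^7≡19, 7^8≡3, 7^9≡21, 7^10≡17, 7^11≡15, 7^12≡1. Order = 12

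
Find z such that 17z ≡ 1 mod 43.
Since 43 is prime, by Fermat 17^(-1) ≡ 17^{41} ≡ 38 mod 43. Verify: 17 × 38 = 646 ≡ 1 mod 43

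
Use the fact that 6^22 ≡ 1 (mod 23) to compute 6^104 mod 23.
By Fermat: 6^{22} ≡ 1 (mod 23). 104 = 4×22 + 16. So 6^{104} ≡ 6^{16} ≡ 2 (mod 23)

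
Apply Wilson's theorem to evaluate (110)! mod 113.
(112)! = (110)! × (111) × (112) ≡ -1 mod 113. So (110)! ≡ -1 × [(112)(111)]^(-1) ≡ 56 mod 113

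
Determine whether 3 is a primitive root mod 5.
ord_5(3) divides 4. For each prime q|4: 3^{2}≡4, none ≡ 1. So 3 has order 4 and is a primitive root mod 5.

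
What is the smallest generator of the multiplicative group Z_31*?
g = 3. For each prime q|30: 3^{15}≡30, 3^{10}≡25, 3^{6}≡16, none ≡ 1, so ord_31(3) = 30 and 3 is a primitive root.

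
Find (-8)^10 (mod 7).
Using Fermat: (-8)^{6} ≡ 1 (mod 7). 10 ≡ 4 (mod 6). So (-8)^{10} ≡ (-8)^{4} ≡ 1 (mod 7)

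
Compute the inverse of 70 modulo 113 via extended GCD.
Extended GCD: 70(21) + 113(-13) = 1. So 70^(-1) ≡ 21 (mod 113). Verify: 70 × 21 = 1470 ≡ 1 (mod 113)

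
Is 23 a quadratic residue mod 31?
By Euler's criterion: 23^{15} ≡ 30 mod 31. Since this equals -1 (≡ 30), 23 is not a QR.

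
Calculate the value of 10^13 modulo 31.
By repeated squaring mod 31: 10^{1}≡10, 10^{2}≡7, 10^{4}≡18, 10^{8}≡14. Then 10^{13} = 10^{8+4+1} ≡ 14 × 18 × 10 ≡ 9 mod 31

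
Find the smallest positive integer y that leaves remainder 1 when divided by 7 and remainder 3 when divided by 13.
M = 7 × 13 = 91. M₁ = 13, y₁ ≡ 6 (mod 7). M₂ = 7, y₂ ≡ 2 (mod 13). y = 1×13×6 + 3×7×2 ≡ 29 (mod 91)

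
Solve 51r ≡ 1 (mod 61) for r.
Since 61 is prime, by Fermat 51^(-1) ≡ 51^{59} ≡ 6 (mod 61). Verify: 51 × 6 = 306 ≡ 1 (mod 61)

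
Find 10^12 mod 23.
By repeated squaring mod 23: 10^{1}≡10, 10^{2}≡8, 10^{4}≡18, 10^{8}≡2. Then 10^{12} = 10^{8+4} ≡ 2 × 18 ≡ 13 mod 23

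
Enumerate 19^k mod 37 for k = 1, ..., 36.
19^1, 19^2, ..., 19^{36} mod 37: [19, 28, 14, 7, 22, 11, 24, 12, 6, 3, 20, 10, 5, 21, 29, 33, 35, 36, 18, 9, 23, 30, 15, 26, 13, 25, 31, 34, 17, 27, 32, 16, 8, 4, 2, 1]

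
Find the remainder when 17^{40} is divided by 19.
By Fermat: 17^{18} ≡ 1 (mod 19). 40 = 2×18 + 4. So 17^{40} ≡ 17^{4} ≡ 16 (mod 19)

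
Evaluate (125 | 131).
(125/131) = 125^{65} mod 131 = 1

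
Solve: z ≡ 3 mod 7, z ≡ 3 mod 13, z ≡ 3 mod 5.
M = 7 × 13 × 5 = 455. M₁ = 65, y₁ ≡ 4 mod 7. M₂ = 35, y₂ ≡ 3 mod 13. M₃ = 91, y₃ ≡ 1 mod 5. z = 3×65×4 + 3×35×3 + 3×91×1 ≡ 3 mod 455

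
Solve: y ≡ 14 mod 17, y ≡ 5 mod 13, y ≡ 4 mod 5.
M = 17 × 13 × 5 = 1105. M₁ = 65, y₁ ≡ 11 mod 17. M₂ = 85, y₂ ≡ 2 mod 13. M₃ = 221, y₃ ≡ 1 mod 5. y = 14×65×11 + 5×85×2 + 4×221×1 ≡ 694 mod 1105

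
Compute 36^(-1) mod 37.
Since 37 is prime, by Fermat 36^(-1) ≡ 36^{35} ≡ 36 mod 37. Verify: 36 × 36 = 1296 ≡ 1 mod 37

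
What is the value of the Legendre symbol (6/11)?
(6/11) = 6^{5} mod 11 = -1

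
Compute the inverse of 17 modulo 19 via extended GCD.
Extended GCD: 17(9) + 19(-8) = 1. So 17^(-1) ≡ 9 (mod 19). Verify: 17 × 9 = 153 ≡ 1 (mod 19)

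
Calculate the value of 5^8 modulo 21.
By repeated squaring mod 21: 5^{1}≡5, 5^{2}≡4, 5^{4}≡16, 5^{8}≡4. So 5^{8} ≡ 4 mod 21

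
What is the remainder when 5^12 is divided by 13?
Using Fermat: 5^{12} ≡ 1 mod 13. 12 ≡ 0 mod 12. So 5^{12} ≡ 5^{0} ≡ 1 mod 13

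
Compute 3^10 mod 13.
By repeated squaring mod 13: 3^{1}≡3, 3^{2}≡9, 3^{4}≡3, 3^{8}≡9. Then 3^{10} = 3^{8+2} ≡ 9 × 9 ≡ 3 mod 13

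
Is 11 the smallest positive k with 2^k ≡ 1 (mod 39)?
Powers of 2 mod 39: 2^1≡2, 2^2≡4, 2^3≡8, 2^4≡16, 2^5≡32, 2^6≡25, 2^7≡11, 2^8≡22, 2^9≡5, 2^10≡10, 2^11≡20, 2^12≡1. 2^11≡20≢1, so ord ≠ 11. No, the actual order is 12.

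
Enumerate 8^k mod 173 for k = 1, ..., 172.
8^1, 8^2, ..., 8^{172} mod 173: [8, 64, 166, 117, 71, 49, 46, 22, 3, 24, 19, 152, 5, 40, 147, 138, 66, 9, 72, 57, 110, 15, 120, 95, 68, 25, 27, 43, 171, 157, 45, 14, 112, 31, 75, 81, 129, 167, 125, 135, 42, 163, 93, 52, 70, 41, 155, 29, 59, 126, 143, 106, 156, 37, 123, 119, 87, 4, 32, 83, 145, 122, 111, 23, 11, 88, 12, 96, 76, 89, 20, 160, 69, 33, 91, 36, 115, 55, 94, 60, 134, 34, 99, 100, 108, 172, 165, 109, 7, 56, 102, 124, 127, 151, 170, 149, 154, 21, 168, 133, 26, 35, 107, 164, 101, 116, 63, 158, 53, 78, 105, 148, 146, 130, 2, 16, 128, 159, 61, 142, 98, 92, 44, 6, 48, 38, 131, 10, 80, 121, 103, 132, 18, 144, 114, 47, 30, 67, 17, 136, 50, 54, 86, 169, 141, 90, 28, 51, 62, 150, 162, 85, 161, 77, 97, 84, 153, 13, 104, 140, 82, 137, 58, 118, 79, 113, 39, 139, 74, 73, 65, 1]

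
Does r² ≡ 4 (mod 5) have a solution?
By Euler's criterion: 4^{2} ≡ 1 (mod 5). Since this equals 1, 4 is a QR.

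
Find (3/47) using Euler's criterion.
(3/47) = 3^{23} mod 47 = 1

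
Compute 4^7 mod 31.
By repeated squaring (mod 31): 4^{1}≡4, 4^{2}≡16, 4^{4}≡8. Then 4^{7} = 4^{4+2+1} ≡ 8 × 16 × 4 ≡ 16 (mod 31)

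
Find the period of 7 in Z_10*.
Powers of 7 mod 10: 7^1≡7, 7^2≡9, 7^3≡3, 7^4≡1. ord_10(7) = 4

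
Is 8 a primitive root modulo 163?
8^{54} ≡ 1 (mod 163) and 54 < 162, so ord_163(8) = 54 ≠ 162 and 8 is not a primitive root.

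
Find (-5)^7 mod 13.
By repeated squaring mod 13: (-5)^{1}≡8, (-5)^{2}≡12, (-5)^{4}≡1. Then (-5)^{7} = (-5)^{4+2+1} ≡ 1 × 12 × 8 ≡ 5 mod 13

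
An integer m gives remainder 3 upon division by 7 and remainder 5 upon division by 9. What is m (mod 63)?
M = 7 × 9 = 63. M₁ = 9, y₁ ≡ 4 (mod 7). M₂ = 7, y₂ ≡ 4 (mod 9). m = 3×9×4 + 5×7×4 ≡ 59 (mod 63)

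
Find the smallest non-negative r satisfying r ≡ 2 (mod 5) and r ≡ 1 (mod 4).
M = 5 × 4 = 20. M₁ = 4, y₁ ≡ 4 (mod 5). M₂ = 5, y₂ ≡ 1 (mod 4). r = 2×4×4 + 1×5×1 ≡ 17 (mod 20)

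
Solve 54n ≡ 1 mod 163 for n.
Since 163 is prime, by Fermat 54^(-1) ≡ 54^{161} ≡ 160 mod 163. Verify: 54 × 160 = 8640 ≡ 1 mod 163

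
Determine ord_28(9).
Powers of 9 mod 28: 9^1≡9, 9^2≡25, 9^3≡1. ord_28(9) = 3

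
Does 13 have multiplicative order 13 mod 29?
Powers of 13 mod 29: 13^1≡13, 13^2≡24, 13^3≡22, 13^4≡25, 13^5≡6, 13^6≡20, 13^7≡28, 13^8≡16, 13^9≡5, 13^10≡7, 13^11≡4, 13^12≡23, 13^13≡9, 13^14≡1. 13^13≡9≢1, so ord ≠ 13. No, the actual order is 14.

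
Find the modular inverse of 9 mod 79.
Since 79 is prime, by Fermat 9^(-1) ≡ 9^{77} ≡ 44 mod 79. Verify: 9 × 44 = 396 ≡ 1 mod 79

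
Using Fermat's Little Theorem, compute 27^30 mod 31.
By Fermat's Little Theorem, 27^{30} ≡ 1 (mod 31) since 31 is prime and gcd(27, 31) = 1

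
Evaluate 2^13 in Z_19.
By repeated squaring (mod 19): 2^{1}≡2, 2^{2}≡4, 2^{4}≡16, 2^{8}≡9. Then 2^{13} = 2^{8+4+1} ≡ 9 × 16 × 2 ≡ 3 (mod 19)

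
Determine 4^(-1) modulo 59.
Since 59 is prime, by Fermat 4^(-1) ≡ 4^{57} ≡ 15 (mod 59). Verify: 4 × 15 = 60 ≡ 1 (mod 59)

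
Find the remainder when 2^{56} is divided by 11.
By Fermat: 2^{10} ≡ 1 mod 11. 56 = 5×10 + 6. So 2^{56} ≡ 2^{6} ≡ 9 mod 11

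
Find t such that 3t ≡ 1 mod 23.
Since 23 is prime, by Fermat 3^(-1) ≡ 3^{21} ≡ 8 mod 23. Verify: 3 × 8 = 24 ≡ 1 mod 23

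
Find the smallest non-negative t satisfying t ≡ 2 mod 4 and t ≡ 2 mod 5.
M = 4 × 5 = 20. M₁ = 5, y₁ ≡ 1 mod 4. M₂ = 4, y₂ ≡ 4 mod 5. t = 2×5×1 + 2×4×4 ≡ 2 mod 20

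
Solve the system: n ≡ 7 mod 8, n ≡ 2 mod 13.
M = 8 × 13 = 104. M₁ = 13, y₁ ≡ 5 mod 8. M₂ = 8, y₂ ≡ 5 mod 13. n = 7×13×5 + 2×8×5 ≡ 15 mod 104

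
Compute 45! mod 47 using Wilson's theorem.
(46)! = (45)! × (46) ≡ -1 mod 47. So (45)! ≡ -1 × (46)^(-1) ≡ (-1)×(-1) = 1 mod 47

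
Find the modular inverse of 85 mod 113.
Since 113 is prime, by Fermat 85^(-1) ≡ 85^{111} ≡ 4 (mod 113). Verify: 85 × 4 = 340 ≡ 1 (mod 113)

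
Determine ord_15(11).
Powers of 11 mod 15: 11^1≡11, 11^2≡1. So the order of 11 is 2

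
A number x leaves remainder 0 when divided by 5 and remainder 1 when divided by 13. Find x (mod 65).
M = 5 × 13 = 65. M₁ = 13, y₁ ≡ 2 (mod 5). M₂ = 5, y₂ ≡ 8 (mod 13). x = 0×13×2 + 1×5×8 ≡ 40 (mod 65)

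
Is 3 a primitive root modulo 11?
3^{5} ≡ 1 mod 11 and 5 < 10, so ord_11(3) = 5 ≠ 10 and 3 is not a primitive root.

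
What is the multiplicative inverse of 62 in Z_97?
Since 97 is prime, by Fermat 62^(-1) ≡ 62^{95} ≡ 36 mod 97. Verify: 62 × 36 = 2232 ≡ 1 mod 97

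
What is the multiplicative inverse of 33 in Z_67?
Since 67 is prime, by Fermat 33^(-1) ≡ 33^{65} ≡ 65 (mod 67). Verify: 33 × 65 = 2145 ≡ 1 (mod 67)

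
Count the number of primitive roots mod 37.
Number of primitive roots mod 37 = φ(p-1) = φ(36) = 12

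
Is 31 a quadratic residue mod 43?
By Euler's criterion: 31^{21} ≡ 1 mod 43. Since this equals 1, 31 is a QR.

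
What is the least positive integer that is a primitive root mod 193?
g = 5. Powers: [5, 25, 125, 46, 37, 185, 153, 186, ...] generates all 192 non-zero residues.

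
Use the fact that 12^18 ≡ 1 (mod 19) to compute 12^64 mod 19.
By Fermat: 12^{18} ≡ 1 (mod 19). 64 = 3×18 + 10. So 12^{64} ≡ 12^{10} ≡ 7 (mod 19)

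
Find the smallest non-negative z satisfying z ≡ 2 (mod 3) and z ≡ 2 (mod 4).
M = 3 × 4 = 12. M₁ = 4, y₁ ≡ 1 (mod 3). M₂ = 3, y₂ ≡ 3 (mod 4). z = 2×4×1 + 2×3×3 ≡ 2 (mod 12)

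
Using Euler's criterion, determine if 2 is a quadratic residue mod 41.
By Euler's criterion: 2^{20} ≡ 1 (mod 41). Since this equals 1, 2 is a QR.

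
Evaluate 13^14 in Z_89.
By repeated squaring mod 89: 13^{1}≡13, 13^{2}≡80, 13^{4}≡81, 13^{8}≡64. Then 13^{14} = 13^{8+4+2} ≡ 64 × 81 × 80 ≡ 69 mod 89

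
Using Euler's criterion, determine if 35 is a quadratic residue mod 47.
By Euler's criterion: 35^{23} ≡ 46 mod 47. Since this equals -1 (≡ 46), 35 is not a QR.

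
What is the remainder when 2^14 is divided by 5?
Using Fermat: 2^{4} ≡ 1 mod 5. 14 ≡ 2 mod 4. So 2^{14} ≡ 2^{2} ≡ 4 mod 5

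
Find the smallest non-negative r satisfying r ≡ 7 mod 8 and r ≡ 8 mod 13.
M = 8 × 13 = 104. M₁ = 13, y₁ ≡ 5 mod 8. M₂ = 8, y₂ ≡ 5 mod 13. r = 7×13×5 + 8×8×5 ≡ 47 mod 104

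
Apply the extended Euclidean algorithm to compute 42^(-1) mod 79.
Extended GCD: 42(32) + 79(-17) = 1. So 42^(-1) ≡ 32 (mod 79). Verify: 42 × 32 = 1344 ≡ 1 (mod 79)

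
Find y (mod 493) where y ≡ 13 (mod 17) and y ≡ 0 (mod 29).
M = 17 × 29 = 493. M₁ = 29, y₁ ≡ 10 (mod 17). M₂ = 17, y₂ ≡ 12 (mod 29). y = 13×29×10 + 0×17×12 ≡ 319 (mod 493)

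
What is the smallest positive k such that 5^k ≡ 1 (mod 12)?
Powers of 5 mod 12: 5^1≡5, 5^2≡1. ord_12(5) = 2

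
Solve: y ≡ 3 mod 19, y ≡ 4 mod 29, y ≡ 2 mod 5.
M = 19 × 29 × 5 = 2755. M₁ = 145, y₁ ≡ 8 mod 19. M₂ = 95, y₂ ≡ 11 mod 29. M₃ = 551, y₃ ≡ 1 mod 5. y = 3×145×8 + 4×95×11 + 2×551×1 ≡ 497 mod 2755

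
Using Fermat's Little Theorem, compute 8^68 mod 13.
By Fermat: 8^{12} ≡ 1 (mod 13). 68 = 5×12 + 8. So 8^{68} ≡ 8^{8} ≡ 1 (mod 13)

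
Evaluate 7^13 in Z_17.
By repeated squaring mod 17: 7^{1}≡7, 7^{2}≡15, 7^{4}≡4, 7^{8}≡16. Then 7^{13} = 7^{8+4+1} ≡ 16 × 4 × 7 ≡ 6 mod 17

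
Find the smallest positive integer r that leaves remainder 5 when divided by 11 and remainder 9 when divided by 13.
M = 11 × 13 = 143. M₁ = 13, y₁ ≡ 6 (mod 11). M₂ = 11, y₂ ≡ 6 (mod 13). r = 5×13×6 + 9×11×6 ≡ 126 (mod 143)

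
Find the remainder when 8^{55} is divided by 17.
By Fermat: 8^{16} ≡ 1 mod 17. 55 = 3×16 + 7. So 8^{55} ≡ 8^{7} ≡ 15 mod 17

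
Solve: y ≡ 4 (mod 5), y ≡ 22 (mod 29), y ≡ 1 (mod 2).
M = 5 × 29 × 2 = 290. M₁ = 58, y₁ ≡ 2 (mod 5). M₂ = 10, y₂ ≡ 3 (mod 29). M₃ = 145, y₃ ≡ 1 (mod 2). y = 4×58×2 + 22×10×3 + 1×145×1 ≡ 109 (mod 290)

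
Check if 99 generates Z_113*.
99^{28} ≡ 1 (mod 113) and 28 < 112, so ord_113(99) = 28 ≠ 112 and 99 is not a primitive root.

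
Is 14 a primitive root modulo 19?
ord_19(14) divides 18. For each prime q|18: 14^{9}≡18, 14^{6}≡7, none ≡ 1. So 14 has order 18 and is a primitive root mod 19.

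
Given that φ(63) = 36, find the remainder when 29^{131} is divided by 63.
By Euler: 29^{36} ≡ 1 (mod 63) since gcd(29, 63) = 1. 131 = 3×36 + 23. So 29^{131} ≡ 29^{23} ≡ 50 (mod 63)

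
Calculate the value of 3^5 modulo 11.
By repeated squaring (mod 11): 3^{1}≡3, 3^{2}≡9, 3^{4}≡4. Then 3^{5} = 3^{4+1} ≡ 4 × 3 ≡ 1 (mod 11)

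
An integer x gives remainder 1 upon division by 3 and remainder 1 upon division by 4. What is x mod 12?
M = 3 × 4 = 12. M₁ = 4, y₁ ≡ 1 mod 3. M₂ = 3, y₂ ≡ 3 mod 4. x = 1×4×1 + 1×3×3 ≡ 1 mod 12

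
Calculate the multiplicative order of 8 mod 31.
Powers of 8 mod 31: 8^1≡8, 8^2≡2, 8^3≡16, 8^4≡4, 8^5≡1. So the order of 8 is 5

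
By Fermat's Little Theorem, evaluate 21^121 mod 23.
By Fermat: 21^{22} ≡ 1 (mod 23). 121 = 5×22 + 11. So 21^{121} ≡ 21^{11} ≡ 22 (mod 23)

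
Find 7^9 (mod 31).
By repeated squaring (mod 31): 7^{1}≡7, 7^{2}≡18, 7^{4}≡14, 7^{8}≡10. Then 7^{9} = 7^{8+1} ≡ 10 × 7 ≡ 8 (mod 31)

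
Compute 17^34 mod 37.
By repeated squaring mod 37: 17^{1}≡17, 17^{2}≡30, 17^{4}≡12, 17^{8}≡33, 17^{16}≡16, 17^{32}≡34. Then 17^{34} = 17^{32+2} ≡ 34 × 30 ≡ 21 mod 37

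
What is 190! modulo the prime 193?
(192)! = (190)! × (191) × (192) ≡ -1 mod 193. So (190)! ≡ -1 × [(192)(191)]^(-1) ≡ 96 mod 193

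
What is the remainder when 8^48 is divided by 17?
Using Fermat: 8^{16} ≡ 1 mod 17. 48 ≡ 0 mod 16. So 8^{48} ≡ 8^{0} ≡ 1 mod 17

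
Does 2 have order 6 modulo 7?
2^{3} ≡ 1 (mod 7) and 3 < 6, so ord_7(2) = 3 ≠ 6 and 2 is not a primitive root.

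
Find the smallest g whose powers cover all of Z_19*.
g = 2. For each prime q|18: 2^{9}≡18, 2^{6}≡7, none ≡ 1, so ord_19(2) = 18 and 2 is a primitive root.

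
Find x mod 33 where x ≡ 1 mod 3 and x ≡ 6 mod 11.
M = 3 × 11 = 33. M₁ = 11, y₁ ≡ 2 mod 3. M₂ = 3, y₂ ≡ 4 mod 11. x = 1×11×2 + 6×3×4 ≡ 28 mod 33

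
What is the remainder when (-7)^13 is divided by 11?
Using Fermat: (-7)^{10} ≡ 1 mod 11. 13 ≡ 3 mod 10. So (-7)^{13} ≡ (-7)^{3} ≡ 9 mod 11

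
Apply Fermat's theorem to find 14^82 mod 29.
By Fermat: 14^{28} ≡ 1 mod 29. 82 = 2×28 + 26. So 14^{82} ≡ 14^{26} ≡ 4 mod 29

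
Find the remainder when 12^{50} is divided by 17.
By Fermat: 12^{16} ≡ 1 mod 17. 50 = 3×16 + 2. So 12^{50} ≡ 12^{2} ≡ 8 mod 17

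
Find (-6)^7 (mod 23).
By repeated squaring (mod 23): (-6)^{1}≡17, (-6)^{2}≡13, (-6)^{4}≡8. Then (-6)^{7} = (-6)^{4+2+1} ≡ 8 × 13 × 17 ≡ 20 (mod 23)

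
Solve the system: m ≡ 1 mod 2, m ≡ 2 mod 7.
M = 2 × 7 = 14. M₁ = 7, y₁ ≡ 1 mod 2. M₂ = 2, y₂ ≡ 4 mod 7. m = 1×7×1 + 2×2×4 ≡ 9 mod 14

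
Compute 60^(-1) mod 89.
Since 89 is prime, by Fermat 60^(-1) ≡ 60^{87} ≡ 46 mod 89. Verify: 60 × 46 = 2760 ≡ 1 mod 89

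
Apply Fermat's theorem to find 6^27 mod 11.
By Fermat: 6^{10} ≡ 1 mod 11. 27 = 2×10 + 7. So 6^{27} ≡ 6^{7} ≡ 8 mod 11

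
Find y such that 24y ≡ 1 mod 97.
Since 97 is prime, by Fermat 24^(-1) ≡ 24^{95} ≡ 93 mod 97. Verify: 24 × 93 = 2232 ≡ 1 mod 97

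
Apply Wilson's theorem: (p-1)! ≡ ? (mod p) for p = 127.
By Wilson's theorem, (126)! ≡ -1 ≡ 126 mod 127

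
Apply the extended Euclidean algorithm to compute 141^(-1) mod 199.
Extended GCD: 141(24) + 199(-17) = 1. So 141^(-1) ≡ 24 (mod 199). Verify: 141 × 24 = 3384 ≡ 1 (mod 199)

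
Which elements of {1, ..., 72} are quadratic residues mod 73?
Squares in Z_73*: {1, 2, 3, 4, 6, 8, 9, 12, 16, 18, 19, 23, 24, 25, 27, 32, 35, 36, 37, 38, 41, 46, 48, 49, 50, 54, 55, 57, 61, 64, 65, 67, 69, 70, 71, 72}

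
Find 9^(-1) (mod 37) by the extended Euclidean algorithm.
Extended GCD: 9(-4) + 37(1) = 1. So 9^(-1) ≡ -4 ≡ 33 (mod 37). Verify: 9 × 33 = 297 ≡ 1 (mod 37)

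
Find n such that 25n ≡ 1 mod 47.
Since 47 is prime, by Fermat 25^(-1) ≡ 25^{45} ≡ 32 mod 47. Verify: 25 × 32 = 800 ≡ 1 mod 47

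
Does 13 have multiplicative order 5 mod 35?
Powers of 13 mod 35: 13^1≡13, 13^2≡29, 13^3≡27, 13^4≡1. Already 13^4≡1, so the order is 4 < 5. No, the actual order is 4.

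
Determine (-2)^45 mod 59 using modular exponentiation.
By repeated squaring (mod 59): (-2)^{1}≡57, (-2)^{2}≡4, (-2)^{4}≡16, (-2)^{8}≡20, (-2)^{16}≡46, (-2)^{32}≡51. Then (-2)^{45} = (-2)^{32+8+4+1} ≡ 51 × 20 × 16 × 57 ≡ 46 (mod 59)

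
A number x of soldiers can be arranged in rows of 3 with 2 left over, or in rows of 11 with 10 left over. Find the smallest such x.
M = 3 × 11 = 33. M₁ = 11, y₁ ≡ 2 (mod 3). M₂ = 3, y₂ ≡ 4 (mod 11). x = 2×11×2 + 10×3×4 ≡ 32 (mod 33)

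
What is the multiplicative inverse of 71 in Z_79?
Since 79 is prime, by Fermat 71^(-1) ≡ 71^{77} ≡ 69 mod 79. Verify: 71 × 69 = 4899 ≡ 1 mod 79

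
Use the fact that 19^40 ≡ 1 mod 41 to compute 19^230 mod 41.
By Fermat: 19^{40} ≡ 1 mod 41. 230 ≡ 30 mod 40. So 19^{230} ≡ 19^{30} ≡ 9 mod 41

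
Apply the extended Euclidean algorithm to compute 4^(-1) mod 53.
Extended GCD: 4(-13) + 53(1) = 1. So 4^(-1) ≡ -13 ≡ 40 (mod 53). Verify: 4 × 40 = 160 ≡ 1 (mod 53)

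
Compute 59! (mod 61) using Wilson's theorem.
(60)! = (59)! × (60) ≡ -1 (mod 61). So (59)! ≡ -1 × (60)^(-1) ≡ (-1)×(-1) = 1 (mod 61)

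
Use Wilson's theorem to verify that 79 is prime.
(78)! mod 79 = 78. Since this equals -1 (mod 79), Wilson confirms 79 is prime.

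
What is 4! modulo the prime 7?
(6)! = (4)! × (5) × (6) ≡ -1 mod 7. So (4)! ≡ -1 × [(6)(5)]^(-1) ≡ 3 mod 7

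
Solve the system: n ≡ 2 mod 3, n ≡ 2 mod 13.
M = 3 × 13 = 39. M₁ = 13, y₁ ≡ 1 mod 3. M₂ = 3, y₂ ≡ 9 mod 13. n = 2×13×1 + 2×3×9 ≡ 2 mod 39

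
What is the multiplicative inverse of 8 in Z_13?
Since 13 is prime, by Fermat 8^(-1) ≡ 8^{11} ≡ 5 (mod 13). Verify: 8 × 5 = 40 ≡ 1 (mod 13)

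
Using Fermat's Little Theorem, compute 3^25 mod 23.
By Fermat: 3^{22} ≡ 1 mod 23. So 3^{25} = 3^{22} · 3^{3} ≡ 3^{3} ≡ 4 mod 23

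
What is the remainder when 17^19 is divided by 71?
By repeated squaring (mod 71): 17^{1}≡17, 17^{2}≡5, 17^{4}≡25, 17^{8}≡57, 17^{16}≡54. Then 17^{19} = 17^{16+2+1} ≡ 54 × 5 × 17 ≡ 46 (mod 71)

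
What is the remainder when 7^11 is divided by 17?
By repeated squaring mod 17: 7^{1}≡7, 7^{2}≡15, 7^{4}≡4, 7^{8}≡16. Then 7^{11} = 7^{8+2+1} ≡ 16 × 15 × 7 ≡ 14 mod 17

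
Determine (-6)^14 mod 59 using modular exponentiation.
By repeated squaring (mod 59): (-6)^{1}≡53, (-6)^{2}≡36, (-6)^{4}≡57, (-6)^{8}≡4. Then (-6)^{14} = (-6)^{8+4+2} ≡ 4 × 57 × 36 ≡ 7 (mod 59)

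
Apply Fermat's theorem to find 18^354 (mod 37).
By Fermat: 18^{36} ≡ 1 (mod 37). 354 ≡ 30 (mod 36). So 18^{354} ≡ 18^{30} ≡ 27 (mod 37)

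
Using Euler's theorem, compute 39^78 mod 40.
By Euler: 39^{16} ≡ 1 (mod 40) since gcd(39, 40) = 1. 78 = 4×16 + 14. So 39^{78} ≡ 39^{14} ≡ 1 (mod 40)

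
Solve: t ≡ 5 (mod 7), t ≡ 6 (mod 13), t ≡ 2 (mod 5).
M = 7 × 13 × 5 = 455. M₁ = 65, y₁ ≡ 4 (mod 7). M₂ = 35, y₂ ≡ 3 (mod 13). M₃ = 91, y₃ ≡ 1 (mod 5). t = 5×65×4 + 6×35×3 + 2×91×1 ≡ 292 (mod 455)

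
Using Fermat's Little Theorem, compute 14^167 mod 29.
By Fermat: 14^{28} ≡ 1 mod 29. 167 = 5×28 + 27. So 14^{167} ≡ 14^{27} ≡ 27 mod 29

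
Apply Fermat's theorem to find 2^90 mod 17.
By Fermat: 2^{16} ≡ 1 mod 17. 90 = 5×16 + 10. So 2^{90} ≡ 2^{10} ≡ 4 mod 17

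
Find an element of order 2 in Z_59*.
58 has order 2 mod 59 since 58^{2} ≡ 1 mod 59 and no smaller power works.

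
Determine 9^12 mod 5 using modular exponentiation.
Using Fermat: 9^{4} ≡ 1 (mod 5). 12 ≡ 0 (mod 4). So 9^{12} ≡ 9^{0} ≡ 1 (mod 5)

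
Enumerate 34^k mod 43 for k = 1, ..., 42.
34^1, 34^2, ..., 34^{42} mod 43: [34, 38, 2, 25, 33, 4, 7, 23, 8, 14, 3, 16, 28, 6, 32, 13, 12, 21, 26, 24, 42, 9, 5, 41, 18, 10, 39, 36, 20, 35, 29, 40, 27, 15, 37, 11, 30, 31, 22, 17, 19, 1]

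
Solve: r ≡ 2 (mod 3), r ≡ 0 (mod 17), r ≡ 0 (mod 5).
M = 3 × 17 × 5 = 255. M₁ = 85, y₁ ≡ 1 (mod 3). M₂ = 15, y₂ ≡ 8 (mod 17). M₃ = 51, y₃ ≡ 1 (mod 5). r = 2×85×1 + 0×15×8 + 0×51×1 ≡ 170 (mod 255)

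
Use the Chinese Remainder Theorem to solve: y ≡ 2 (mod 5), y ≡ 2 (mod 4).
M = 5 × 4 = 20. M₁ = 4, y₁ ≡ 4 (mod 5). M₂ = 5, y₂ ≡ 1 (mod 4). y = 2×4×4 + 2×5×1 ≡ 2 (mod 20)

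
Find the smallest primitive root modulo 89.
g = 3. Powers: [3, 9, 27, 81, 65, 17, 51, 64, 14, ...] generates all 88 non-zero residues.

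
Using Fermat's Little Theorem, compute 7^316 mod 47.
By Fermat: 7^{46} ≡ 1 mod 47. 316 ≡ 40 mod 46. So 7^{316} ≡ 7^{40} ≡ 6 mod 47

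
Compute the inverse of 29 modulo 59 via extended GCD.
Extended GCD: 29(-2) + 59(1) = 1. So 29^(-1) ≡ -2 ≡ 57 (mod 59). Verify: 29 × 57 = 1653 ≡ 1 (mod 59)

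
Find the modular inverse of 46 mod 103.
Since 103 is prime, by Fermat 46^(-1) ≡ 46^{101} ≡ 56 (mod 103). Verify: 46 × 56 = 2576 ≡ 1 (mod 103)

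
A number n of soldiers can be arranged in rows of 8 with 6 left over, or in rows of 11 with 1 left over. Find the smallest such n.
M = 8 × 11 = 88. M₁ = 11, y₁ ≡ 3 mod 8. M₂ = 8, y₂ ≡ 7 mod 11. n = 6×11×3 + 1×8×7 ≡ 78 mod 88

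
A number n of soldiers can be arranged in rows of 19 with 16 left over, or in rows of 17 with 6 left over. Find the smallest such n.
M = 19 × 17 = 323. M₁ = 17, y₁ ≡ 9 mod 19. M₂ = 19, y₂ ≡ 9 mod 17. n = 16×17×9 + 6×19×9 ≡ 244 mod 323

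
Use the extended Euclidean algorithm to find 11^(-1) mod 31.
Extended GCD: 11(-14) + 31(5) = 1. So 11^(-1) ≡ -14 ≡ 17 (mod 31). Verify: 11 × 17 = 187 ≡ 1 (mod 31)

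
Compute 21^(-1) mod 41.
Since 41 is prime, by Fermat 21^(-1) ≡ 21^{39} ≡ 2 mod 41. Verify: 21 × 2 = 42 ≡ 1 mod 41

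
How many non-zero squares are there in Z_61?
Exactly half the non-zero residues mod a prime are QRs: (61-1)/2 = 30.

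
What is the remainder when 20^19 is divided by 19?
Using Fermat: 20^{18} ≡ 1 (mod 19). 19 ≡ 1 (mod 18). So 20^{19} ≡ 20^{1} ≡ 1 (mod 19)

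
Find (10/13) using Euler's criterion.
(10/13) = 10^{6} mod 13 = 1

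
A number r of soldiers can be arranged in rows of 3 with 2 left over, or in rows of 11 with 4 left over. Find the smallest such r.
M = 3 × 11 = 33. M₁ = 11, y₁ ≡ 2 (mod 3). M₂ = 3, y₂ ≡ 4 (mod 11). r = 2×11×2 + 4×3×4 ≡ 26 (mod 33)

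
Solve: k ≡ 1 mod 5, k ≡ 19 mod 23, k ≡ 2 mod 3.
M = 5 × 23 × 3 = 345. M₁ = 69, y₁ ≡ 4 mod 5. M₂ = 15, y₂ ≡ 20 mod 23. M₃ = 115, y₃ ≡ 1 mod 3. k = 1×69×4 + 19×15×20 + 2×115×1 ≡ 341 mod 345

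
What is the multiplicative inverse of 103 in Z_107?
Since 107 is prime, by Fermat 103^(-1) ≡ 103^{105} ≡ 80 mod 107. Verify: 103 × 80 = 8240 ≡ 1 mod 107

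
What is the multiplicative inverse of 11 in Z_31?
Since 31 is prime, by Fermat 11^(-1) ≡ 11^{29} ≡ 17 mod 31. Verify: 11 × 17 = 187 ≡ 1 mod 31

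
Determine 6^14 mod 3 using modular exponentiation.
By repeated squaring mod 3: 6^{1}≡0, 6^{2}≡0, 6^{4}≡0, 6^{8}≡0. Then 6^{14} = 6^{8+4+2} ≡ 0 × 0 × 0 ≡ 0 mod 3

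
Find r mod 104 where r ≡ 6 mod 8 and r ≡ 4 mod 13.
M = 8 × 13 = 104. M₁ = 13, y₁ ≡ 5 mod 8. M₂ = 8, y₂ ≡ 5 mod 13. r = 6×13×5 + 4×8×5 ≡ 30 mod 104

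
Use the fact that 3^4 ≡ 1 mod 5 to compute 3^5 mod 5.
By Fermat: 3^{4} ≡ 1 mod 5. So 3^{5} = 3^{4} · 3^{1} ≡ 3^{1} ≡ 3 mod 5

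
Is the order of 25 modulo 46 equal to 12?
Powers of 25 mod 46: 25^1≡25, 25^2≡27, 25^3≡31, 25^4≡39, 25^5≡9, 25^6≡41, 25^7≡13, 25^8≡3, 25^9≡29, 25^10≡35, 25^11≡1. Already 25^11≡1, so the order is 11 < 12. No, the actual order is 11.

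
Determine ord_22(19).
Powers of 19 mod 22: 19^1≡19, 19^2≡9, 19^3≡17, 19^4≡15, 19^5≡21, 19^6≡3, 19^7≡13, 19^8≡5, 19^9≡7, 19^10≡1. ord_22(19) = 10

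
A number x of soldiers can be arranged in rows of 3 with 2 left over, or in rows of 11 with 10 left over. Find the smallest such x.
M = 3 × 11 = 33. M₁ = 11, y₁ ≡ 2 (mod 3). M₂ = 3, y₂ ≡ 4 (mod 11). x = 2×11×2 + 10×3×4 ≡ 32 (mod 33)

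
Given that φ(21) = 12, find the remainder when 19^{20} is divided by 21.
By Euler: 19^{12} ≡ 1 mod 21 since gcd(19, 21) = 1. 20 = 1×12 + 8. So 19^{20} ≡ 19^{8} ≡ 4 mod 21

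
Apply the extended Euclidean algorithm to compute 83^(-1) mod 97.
Extended GCD: 83(-7) + 97(6) = 1. So 83^(-1) ≡ -7 ≡ 90 mod 97. Verify: 83 × 90 = 7470 ≡ 1 mod 97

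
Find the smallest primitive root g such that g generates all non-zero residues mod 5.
g = 2. Powers: [2, 4, 3, 1] generates all 4 non-zero residues.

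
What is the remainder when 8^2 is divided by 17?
8^{2} = 64 ≡ 13 mod 17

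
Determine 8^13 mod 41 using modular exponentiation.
By repeated squaring mod 41: 8^{1}≡8, 8^{2}≡23, 8^{4}≡37, 8^{8}≡16. Then 8^{13} = 8^{8+4+1} ≡ 16 × 37 × 8 ≡ 21 mod 41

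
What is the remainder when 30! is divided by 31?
By Wilson's theorem, (30)! ≡ -1 ≡ 30 mod 31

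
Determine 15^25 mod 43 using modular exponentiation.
By repeated squaring (mod 43): 15^{1}≡15, 15^{2}≡10, 15^{4}≡14, 15^{8}≡24, 15^{16}≡17. Then 15^{25} = 15^{16+8+1} ≡ 17 × 24 × 15 ≡ 14 (mod 43)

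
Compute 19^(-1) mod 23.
Since 23 is prime, by Fermat 19^(-1) ≡ 19^{21} ≡ 17 mod 23. Verify: 19 × 17 = 323 ≡ 1 mod 23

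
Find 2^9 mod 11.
By repeated squaring mod 11: 2^{1}≡2, 2^{2}≡4, 2^{4}≡5, 2^{8}≡3. Then 2^{9} = 2^{8+1} ≡ 3 × 2 ≡ 6 mod 11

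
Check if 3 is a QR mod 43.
By Euler's criterion: 3^{21} ≡ 42 mod 43. Since this equals -1 (≡ 42), 3 is not a QR.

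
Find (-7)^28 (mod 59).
By repeated squaring (mod 59): (-7)^{1}≡52, (-7)^{2}≡49, (-7)^{4}≡41, (-7)^{8}≡29, (-7)^{16}≡15. Then (-7)^{28} = (-7)^{16+8+4} ≡ 15 × 29 × 41 ≡ 17 (mod 59)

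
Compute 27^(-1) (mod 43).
Since 43 is prime, by Fermat 27^(-1) ≡ 27^{41} ≡ 8 (mod 43). Verify: 27 × 8 = 216 ≡ 1 (mod 43)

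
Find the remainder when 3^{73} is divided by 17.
By Fermat: 3^{16} ≡ 1 mod 17. 73 = 4×16 + 9. So 3^{73} ≡ 3^{9} ≡ 14 mod 17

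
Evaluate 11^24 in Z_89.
By repeated squaring mod 89: 11^{1}≡11, 11^{2}≡32, 11^{4}≡45, 11^{8}≡67, 11^{16}≡39. Then 11^{24} = 11^{16+8} ≡ 39 × 67 ≡ 32 mod 89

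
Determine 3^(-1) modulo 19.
Since 19 is prime, by Fermat 3^(-1) ≡ 3^{17} ≡ 13 (mod 19). Verify: 3 × 13 = 39 ≡ 1 (mod 19)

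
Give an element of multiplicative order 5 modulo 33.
25 has order 5 mod 33 since 25^{5} ≡ 1 mod 33 and no smaller power works.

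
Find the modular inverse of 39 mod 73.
Since 73 is prime, by Fermat 39^(-1) ≡ 39^{71} ≡ 15 mod 73. Verify: 39 × 15 = 585 ≡ 1 mod 73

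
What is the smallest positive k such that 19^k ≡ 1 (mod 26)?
Powers of 19 mod 26: 19^1≡19, 19^2≡23, 19^3≡21, 19^4≡9, 19^5≡15, 19^6≡25, 19^7≡7, 19^8≡3, 19^9≡5, 19^10≡17, 19^11≡11, 19^12≡1. So the order of 19 is 12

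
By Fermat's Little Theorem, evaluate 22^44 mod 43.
By Fermat: 22^{42} ≡ 1 mod 43. So 22^{44} = 22^{42} · 22^{2} ≡ 22^{2} ≡ 11 mod 43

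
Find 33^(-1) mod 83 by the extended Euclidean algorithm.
Extended GCD: 33(-5) + 83(2) = 1. So 33^(-1) ≡ -5 ≡ 78 mod 83. Verify: 33 × 78 = 2574 ≡ 1 mod 83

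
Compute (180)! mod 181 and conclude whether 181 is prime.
(180)! mod 181 = 180. Since 180 ≡ -1 (mod 181), 181 is prime.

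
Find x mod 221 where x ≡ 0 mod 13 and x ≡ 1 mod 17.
M = 13 × 17 = 221. M₁ = 17, y₁ ≡ 10 mod 13. M₂ = 13, y₂ ≡ 4 mod 17. x = 0×17×10 + 1×13×4 ≡ 52 mod 221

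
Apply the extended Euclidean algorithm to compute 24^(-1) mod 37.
Extended GCD: 24(17) + 37(-11) = 1. So 24^(-1) ≡ 17 (mod 37). Verify: 24 × 17 = 408 ≡ 1 (mod 37)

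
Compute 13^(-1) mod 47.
Since 47 is prime, by Fermat 13^(-1) ≡ 13^{45} ≡ 29 mod 47. Verify: 13 × 29 = 377 ≡ 1 mod 47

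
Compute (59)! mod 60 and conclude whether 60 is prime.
(59)! mod 60 = 0. Since 0 ≢ -1 mod 60, 60 is not prime.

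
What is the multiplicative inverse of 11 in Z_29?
Since 29 is prime, by Fermat 11^(-1) ≡ 11^{27} ≡ 8 mod 29. Verify: 11 × 8 = 88 ≡ 1 mod 29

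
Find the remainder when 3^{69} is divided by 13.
By Fermat: 3^{12} ≡ 1 (mod 13). 69 = 5×12 + 9. So 3^{69} ≡ 3^{9} ≡ 1 (mod 13)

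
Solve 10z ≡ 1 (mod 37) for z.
Since 37 is prime, by Fermat 10^(-1) ≡ 10^{35} ≡ 26 (mod 37). Verify: 10 × 26 = 260 ≡ 1 (mod 37)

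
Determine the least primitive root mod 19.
g = 2. For each prime q|18: 2^{9}≡18, 2^{6}≡7, none ≡ 1, so ord_19(2) = 18 and 2 is a primitive root.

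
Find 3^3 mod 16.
3^{3} = 27 ≡ 11 mod 16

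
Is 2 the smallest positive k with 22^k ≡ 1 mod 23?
Powers of 22 mod 23: 22^1≡22, 22^2≡1. First k with 22^k≡1 is k=2. Yes, ord_23(22) = 2.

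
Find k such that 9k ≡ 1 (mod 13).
Since 13 is prime, by Fermat 9^(-1) ≡ 9^{11} ≡ 3 (mod 13). Verify: 9 × 3 = 27 ≡ 1 (mod 13)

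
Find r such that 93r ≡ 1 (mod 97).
Since 97 is prime, by Fermat 93^(-1) ≡ 93^{95} ≡ 24 (mod 97). Verify: 93 × 24 = 2232 ≡ 1 (mod 97)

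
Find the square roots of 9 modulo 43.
The square roots of 9 mod 43 are 40 and 3. Verify: 40² = 1600 ≡ 9 mod 43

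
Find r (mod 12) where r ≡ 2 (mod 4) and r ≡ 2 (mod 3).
M = 4 × 3 = 12. M₁ = 3, y₁ ≡ 3 (mod 4). M₂ = 4, y₂ ≡ 1 (mod 3). r = 2×3×3 + 2×4×1 ≡ 2 (mod 12)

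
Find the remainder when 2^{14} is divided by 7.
By Fermat: 2^{6} ≡ 1 (mod 7). 14 = 2×6 + 2. So 2^{14} ≡ 2^{2} ≡ 4 (mod 7)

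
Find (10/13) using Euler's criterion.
(10/13) = 10^{6} mod 13 = 1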